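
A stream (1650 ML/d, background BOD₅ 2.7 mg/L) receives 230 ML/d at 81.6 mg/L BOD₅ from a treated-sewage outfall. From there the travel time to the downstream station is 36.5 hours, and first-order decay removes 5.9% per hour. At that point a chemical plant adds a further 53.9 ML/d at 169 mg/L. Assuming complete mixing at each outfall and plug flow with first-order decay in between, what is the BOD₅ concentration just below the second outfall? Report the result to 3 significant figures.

Flow-weighted average: C = (1650·2.700 + 230.0·81.60) / 1880 = 23220/1880 = 12.35 mg/L; combined flow 1880 ML/d.
5.9%/h lost → k = −ln(1 − 0.059) = 0.06081 h⁻¹.
Decay over the reach: 12.35·exp(−kt) = 12.35·0.1086 = 1.342 mg/L.
Second outfall: C = (1880·1.342 + 53.90·169.0)/1934 = 6.015 mg/L.

6.01 mg/L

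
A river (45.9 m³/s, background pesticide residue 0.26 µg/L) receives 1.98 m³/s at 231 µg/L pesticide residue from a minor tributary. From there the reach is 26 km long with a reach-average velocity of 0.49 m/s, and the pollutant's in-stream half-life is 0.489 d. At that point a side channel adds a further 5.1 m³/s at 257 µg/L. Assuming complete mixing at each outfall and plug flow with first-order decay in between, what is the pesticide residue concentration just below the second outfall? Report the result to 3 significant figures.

Flow-weighted average: C = (45.90·0.2600 + 1.980·231.0) / 47.88 = 469.3/47.88 = 9.802 µg/L; combined flow 47.88 m³/s.
Travel time t = 26·1000 / 0.49 = 53060 s = 14.74 h.
Half-life 0.489 d → k = ln 2 / 0.489 = 1.417 d⁻¹.
Decay over the reach: 9.802·exp(−kt) = 9.802·0.4187 = 4.104 µg/L.
Second outfall: C = (47.88·4.104 + 5.100·257.0)/52.98 = 28.45 µg/L.

28.4 µg/L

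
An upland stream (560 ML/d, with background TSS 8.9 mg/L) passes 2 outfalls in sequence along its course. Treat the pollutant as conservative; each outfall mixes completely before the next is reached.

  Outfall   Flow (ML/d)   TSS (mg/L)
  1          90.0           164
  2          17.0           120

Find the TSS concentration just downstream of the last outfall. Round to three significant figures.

32.7 mg/L

Below outfall 1: Q → 650.0 ML/d, C = (560.0·8.900 + 90.00·164.0)/650.0 = 30.38 mg/L.
Below outfall 2: Q → 667.0 ML/d, C = (650.0·30.38 + 17.00·120.0)/667.0 = 32.66 mg/L.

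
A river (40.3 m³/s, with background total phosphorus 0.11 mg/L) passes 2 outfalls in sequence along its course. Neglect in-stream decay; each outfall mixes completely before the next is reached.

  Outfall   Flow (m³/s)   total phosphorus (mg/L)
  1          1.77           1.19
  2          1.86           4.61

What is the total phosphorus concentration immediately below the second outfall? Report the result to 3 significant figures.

0.344 mg/L

After outfall 1: Q = 40.30 + 1.770 = 42.07 m³/s; C = (40.30·0.1100 + 1.770·1.190)/42.07 = 0.1554 mg/L.
After outfall 2: Q = 42.07 + 1.860 = 43.93 m³/s; C = (42.07·0.1554 + 1.860·4.610)/43.93 = 0.3440 mg/L.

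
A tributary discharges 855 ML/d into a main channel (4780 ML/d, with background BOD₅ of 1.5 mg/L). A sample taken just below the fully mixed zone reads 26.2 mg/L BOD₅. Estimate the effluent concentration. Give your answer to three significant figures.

164 mg/L

Mass balance: 4780·1.500 + 855.0·Cₑ = 5635·26.20
→ Cₑ = (5635·26.20 − 4780·1.500) / 855.0 = 164.3 mg/L.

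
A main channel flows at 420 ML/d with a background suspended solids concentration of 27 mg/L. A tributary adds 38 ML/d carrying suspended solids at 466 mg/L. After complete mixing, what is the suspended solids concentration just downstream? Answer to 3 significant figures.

63.4 mg/L

Conservation of mass: C = (420.0·27.00 + 38.00·466.0) / 458.0 = 29050/458.0 = 63.42 mg/L.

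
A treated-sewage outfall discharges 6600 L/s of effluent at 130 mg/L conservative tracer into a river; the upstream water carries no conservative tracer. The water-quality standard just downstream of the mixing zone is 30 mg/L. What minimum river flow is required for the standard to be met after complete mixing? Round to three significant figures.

Set C_mix = 30: (Q·0 + 6600·130.0) / (Q + 6600) = 30
→ Q = 6600·(130.0 − 30)/(30 − 0) = 22000 L/s.

22000 L/s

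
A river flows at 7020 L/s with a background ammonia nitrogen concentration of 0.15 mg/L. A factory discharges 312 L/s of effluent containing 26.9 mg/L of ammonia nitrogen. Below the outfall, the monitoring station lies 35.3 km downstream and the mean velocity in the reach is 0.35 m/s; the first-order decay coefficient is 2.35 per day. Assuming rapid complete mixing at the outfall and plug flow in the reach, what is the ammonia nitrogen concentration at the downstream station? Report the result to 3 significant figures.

0.0829 mg/L

Mixed concentration C = ΣQC/ΣQ = (7020·0.1500 + 312.0·26.90) / 7332 = 9446/7332 = 1.288 mg/L.
Travel time t = 35.3·1000 / 0.35 = 100900 s = 28.02 h.
First-order decay: C = 1.288·exp(−k·t) = 1.288·0.06436 = 0.08292 mg/L.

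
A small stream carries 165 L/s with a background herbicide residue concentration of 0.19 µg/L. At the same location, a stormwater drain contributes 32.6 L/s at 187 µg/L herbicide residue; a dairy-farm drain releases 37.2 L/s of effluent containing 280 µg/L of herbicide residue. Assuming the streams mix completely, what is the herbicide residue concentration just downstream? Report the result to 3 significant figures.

70.5 µg/L

Conservation of mass: C = (165.0·0.1900 + 32.60·187.0 + 37.20·280.0) / 234.8 = 16540/234.8 = 70.46 µg/L.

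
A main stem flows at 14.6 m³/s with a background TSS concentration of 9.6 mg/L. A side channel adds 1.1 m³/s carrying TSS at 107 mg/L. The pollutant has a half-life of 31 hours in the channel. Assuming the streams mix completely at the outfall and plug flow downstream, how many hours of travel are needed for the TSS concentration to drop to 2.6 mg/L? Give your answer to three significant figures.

82.4 h

After mixing, C = (14.60·9.600 + 1.100·107.0) / 15.70 = 257.9/15.70 = 16.42 mg/L.
Half-life 31 h → k = ln 2 / 31 = 0.02236 h⁻¹ = 0.5366 d⁻¹.
16.42·exp(−k·t) = 2.6 → t = ln(16.42/2.6)/k = 296800 s = 82.44 h.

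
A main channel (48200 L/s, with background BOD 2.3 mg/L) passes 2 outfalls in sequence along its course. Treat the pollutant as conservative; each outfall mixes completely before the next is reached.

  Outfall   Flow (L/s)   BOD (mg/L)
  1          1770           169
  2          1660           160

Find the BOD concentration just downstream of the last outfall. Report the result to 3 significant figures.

Below outfall 1: Q → 49970 L/s, C = (48200·2.300 + 1770·169.0)/49970 = 8.205 mg/L.
Below outfall 2: Q → 51630 L/s, C = (49970·8.205 + 1660·160.0)/51630 = 13.09 mg/L.

13.1 mg/L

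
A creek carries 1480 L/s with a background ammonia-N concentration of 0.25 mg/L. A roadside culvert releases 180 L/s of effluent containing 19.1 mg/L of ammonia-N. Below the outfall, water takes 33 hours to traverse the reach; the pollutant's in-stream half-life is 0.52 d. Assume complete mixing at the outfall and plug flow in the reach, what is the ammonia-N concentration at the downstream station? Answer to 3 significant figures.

Flow-weighted average: C = (1480·0.2500 + 180.0·19.10) / 1660 = 3808/1660 = 2.294 mg/L.
Half-life 0.52 d → k = ln 2 / 0.52 = 1.333 d⁻¹.
Applying C = C₀e^(−kt): 2.294 × 0.1600 = 0.3669 mg/L.

0.367 mg/L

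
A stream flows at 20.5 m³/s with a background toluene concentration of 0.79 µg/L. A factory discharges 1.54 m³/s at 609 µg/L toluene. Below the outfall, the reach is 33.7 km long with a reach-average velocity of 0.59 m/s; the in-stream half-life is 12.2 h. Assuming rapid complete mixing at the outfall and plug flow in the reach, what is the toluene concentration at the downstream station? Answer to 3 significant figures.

17.6 µg/L

Mass balance: C = (20.50·0.7900 + 1.540·609.0) / 22.04 = 954.1/22.04 = 43.29 µg/L.
Travel time t = 33.7·1000 / 0.59 = 57120 s = 15.87 h.
Half-life 12.2 h → k = ln 2 / 12.2 = 0.05682 h⁻¹ = 1.364 d⁻¹.
Decay over the reach: 43.29·exp(−kt) = 43.29·0.4060 = 17.57 µg/L.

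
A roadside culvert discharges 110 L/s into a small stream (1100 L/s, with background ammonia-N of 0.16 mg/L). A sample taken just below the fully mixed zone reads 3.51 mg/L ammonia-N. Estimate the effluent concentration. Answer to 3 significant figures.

Mass balance: 1100·0.1600 + 110.0·Cₑ = 1210·3.510
→ Cₑ = (1210·3.510 − 1100·0.1600) / 110.0 = 37.01 mg/L.

37.0 mg/L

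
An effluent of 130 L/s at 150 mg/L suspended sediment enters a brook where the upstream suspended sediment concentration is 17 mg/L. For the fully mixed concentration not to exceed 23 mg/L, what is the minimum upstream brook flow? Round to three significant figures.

2750 L/s

Set C_mix = 23: (Q·17.00 + 130.0·150.0) / (Q + 130.0) = 23
→ Q = 130.0·(150.0 − 23)/(23 − 17.00) = 2752 L/s.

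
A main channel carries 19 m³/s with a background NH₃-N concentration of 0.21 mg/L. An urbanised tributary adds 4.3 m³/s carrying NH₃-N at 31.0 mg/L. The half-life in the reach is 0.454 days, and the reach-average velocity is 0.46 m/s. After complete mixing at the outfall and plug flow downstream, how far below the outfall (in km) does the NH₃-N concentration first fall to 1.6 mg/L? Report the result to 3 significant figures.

33.9 km

Mass balance: C = (19.00·0.2100 + 4.300·31.00) / 23.30 = 137.3/23.30 = 5.892 mg/L.
Half-life 0.454 d → k = ln 2 / 0.454 = 1.527 d⁻¹.
Set 5.892·exp(−k·t) = 1.6 → t = ln(5.892/1.6)/k = 73770 s = 20.49 h.
Distance = v·t = 0.46·73770 = 33940 m = 33.94 km.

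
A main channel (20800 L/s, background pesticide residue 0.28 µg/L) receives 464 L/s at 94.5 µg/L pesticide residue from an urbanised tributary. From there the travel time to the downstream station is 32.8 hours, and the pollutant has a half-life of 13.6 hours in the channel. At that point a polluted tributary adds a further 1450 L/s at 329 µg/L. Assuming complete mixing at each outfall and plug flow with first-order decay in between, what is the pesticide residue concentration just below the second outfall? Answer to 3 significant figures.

Mixed concentration C = ΣQC/ΣQ = (20800·0.2800 + 464.0·94.50) / 21260 = 49670/21260 = 2.336 µg/L; combined flow 21260 L/s.
Half-life 13.6 h → k = ln 2 / 13.6 = 0.05097 h⁻¹ = 1.223 d⁻¹.
First-order decay: C = 2.336·exp(−k·t) = 2.336·0.1879 = 0.4390 µg/L.
At the second outfall, C = (21260·0.4390 + 1450·329.0) / (21260 + 1450) = 21.41 µg/L.

21.4 µg/L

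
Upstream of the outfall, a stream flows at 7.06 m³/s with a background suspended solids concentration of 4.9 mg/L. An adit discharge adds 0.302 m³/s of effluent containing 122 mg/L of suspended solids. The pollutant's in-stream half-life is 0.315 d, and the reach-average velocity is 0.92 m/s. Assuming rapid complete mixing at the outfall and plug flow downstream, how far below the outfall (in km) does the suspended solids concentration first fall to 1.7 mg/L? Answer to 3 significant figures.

62.9 km

Mixed concentration C = ΣQC/ΣQ = (7.060·4.900 + 0.3020·122.0) / 7.362 = 71.44/7.362 = 9.704 mg/L.
Half-life 0.315 d → k = ln 2 / 0.315 = 2.200 d⁻¹.
Set 9.704·exp(−k·t) = 1.7 → t = ln(9.704/1.7)/k = 68390 s = 19.00 h.
Distance = v·t = 0.92·68390 = 62920 m = 62.92 km.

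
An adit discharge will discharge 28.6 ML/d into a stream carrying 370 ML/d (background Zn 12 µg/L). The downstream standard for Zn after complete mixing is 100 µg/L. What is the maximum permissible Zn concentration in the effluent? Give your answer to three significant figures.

At the limit, (Qr·Cr + Qe·Cₑ)/(Qr + Qe) = 100:
Cₑ = (398.6·100 − 370.0·12.00) / 28.60 = 1238 µg/L.

1240 µg/L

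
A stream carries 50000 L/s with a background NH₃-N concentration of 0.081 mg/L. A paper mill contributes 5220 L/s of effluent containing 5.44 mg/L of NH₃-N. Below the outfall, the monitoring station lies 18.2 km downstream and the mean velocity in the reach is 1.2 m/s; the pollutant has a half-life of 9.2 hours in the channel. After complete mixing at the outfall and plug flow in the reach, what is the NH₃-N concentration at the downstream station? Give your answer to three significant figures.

After mixing, C = (50000·0.08100 + 5220·5.440) / 55220 = 32450/55220 = 0.5876 mg/L.
Travel time t = 18.2·1000 / 1.2 = 15170 s = 4.213 h.
Half-life 9.2 h → k = ln 2 / 9.2 = 0.07534 h⁻¹ = 1.808 d⁻¹.
Decay over the reach: 0.5876·exp(−kt) = 0.5876·0.7280 = 0.4278 mg/L.

0.428 mg/L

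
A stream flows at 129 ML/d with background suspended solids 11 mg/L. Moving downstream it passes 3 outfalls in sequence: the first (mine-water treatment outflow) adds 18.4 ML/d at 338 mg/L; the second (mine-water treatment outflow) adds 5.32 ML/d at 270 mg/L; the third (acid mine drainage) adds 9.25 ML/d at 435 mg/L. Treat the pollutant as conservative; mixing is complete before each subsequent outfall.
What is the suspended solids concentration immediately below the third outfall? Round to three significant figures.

80.9 mg/L

After outfall 1: Q = 129.0 + 18.40 = 147.4 ML/d; C = (129.0·11.00 + 18.40·338.0)/147.4 = 51.82 mg/L.
After outfall 2: Q = 147.4 + 5.320 = 152.7 ML/d; C = (147.4·51.82 + 5.320·270.0)/152.7 = 59.42 mg/L.
After outfall 3: Q = 152.7 + 9.250 = 162.0 ML/d; C = (152.7·59.42 + 9.250·435.0)/162.0 = 80.87 mg/L.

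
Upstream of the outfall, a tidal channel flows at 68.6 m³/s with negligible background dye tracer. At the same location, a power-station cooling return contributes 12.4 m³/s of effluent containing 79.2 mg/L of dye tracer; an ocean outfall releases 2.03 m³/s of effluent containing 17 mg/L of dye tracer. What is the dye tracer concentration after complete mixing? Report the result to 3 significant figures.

12.2 mg/L

After mixing, C = (68.60·0 + 12.40·79.20 + 2.030·17.00) / 83.03 = 1017/83.03 = 12.24 mg/L.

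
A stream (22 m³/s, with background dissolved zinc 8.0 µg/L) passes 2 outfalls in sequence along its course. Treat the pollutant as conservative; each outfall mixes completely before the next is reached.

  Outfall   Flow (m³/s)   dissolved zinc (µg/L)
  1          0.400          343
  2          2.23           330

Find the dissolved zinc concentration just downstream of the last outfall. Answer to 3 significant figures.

Below outfall 1: Q → 22.40 m³/s, C = (22.00·8.000 + 0.4000·343.0)/22.40 = 13.98 µg/L.
Below outfall 2: Q → 24.63 m³/s, C = (22.40·13.98 + 2.230·330.0)/24.63 = 42.59 µg/L.

42.6 µg/L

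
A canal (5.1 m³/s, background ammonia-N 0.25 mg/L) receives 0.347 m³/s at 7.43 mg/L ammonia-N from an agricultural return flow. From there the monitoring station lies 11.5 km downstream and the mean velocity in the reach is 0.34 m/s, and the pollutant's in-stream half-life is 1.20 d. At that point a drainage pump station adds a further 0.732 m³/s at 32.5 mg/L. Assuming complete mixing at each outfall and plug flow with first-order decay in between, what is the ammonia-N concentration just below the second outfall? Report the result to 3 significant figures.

4.35 mg/L

Mixed concentration C = ΣQC/ΣQ = (5.100·0.2500 + 0.3470·7.430) / 5.447 = 3.853/5.447 = 0.7074 mg/L; combined flow 5.447 m³/s.
Travel time t = 11.5·1000 / 0.34 = 33820 s = 9.395 h.
Half-life 1.20 d → k = ln 2 / 1.20 = 0.5776 d⁻¹.
First-order decay: C = 0.7074·exp(−k·t) = 0.7074·0.7976 = 0.5642 mg/L.
At the second outfall, C = (5.447·0.5642 + 0.7320·32.50) / (5.447 + 0.7320) = 4.348 mg/L.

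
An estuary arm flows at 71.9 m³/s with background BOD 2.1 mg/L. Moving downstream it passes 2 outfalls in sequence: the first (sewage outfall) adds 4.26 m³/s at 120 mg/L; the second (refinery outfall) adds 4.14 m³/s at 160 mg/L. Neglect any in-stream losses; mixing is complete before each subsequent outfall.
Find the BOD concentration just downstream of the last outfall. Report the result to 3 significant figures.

After outfall 1: Q = 71.90 + 4.260 = 76.16 m³/s; C = (71.90·2.100 + 4.260·120.0)/76.16 = 8.695 mg/L.
After outfall 2: Q = 76.16 + 4.140 = 80.30 m³/s; C = (76.16·8.695 + 4.140·160.0)/80.30 = 16.50 mg/L.

16.5 mg/L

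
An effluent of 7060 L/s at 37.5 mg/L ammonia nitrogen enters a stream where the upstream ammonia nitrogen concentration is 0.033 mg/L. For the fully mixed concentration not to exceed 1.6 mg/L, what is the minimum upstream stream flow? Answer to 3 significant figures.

162000 L/s

Set C_mix = 1.6: (Q·0.03300 + 7060·37.50) / (Q + 7060) = 1.6
→ Q = 7060·(37.50 − 1.6)/(1.6 − 0.03300) = 161700 L/s.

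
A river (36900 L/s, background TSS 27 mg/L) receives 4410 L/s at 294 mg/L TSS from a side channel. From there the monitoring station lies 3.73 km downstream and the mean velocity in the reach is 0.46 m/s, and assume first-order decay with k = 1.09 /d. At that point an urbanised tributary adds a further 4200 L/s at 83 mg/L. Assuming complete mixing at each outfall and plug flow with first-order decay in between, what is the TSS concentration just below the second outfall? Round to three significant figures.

53.1 mg/L

After mixing, C = (36900·27.00 + 4410·294.0) / 41310 = 2293000/41310 = 55.50 mg/L; combined flow 41310 L/s.
Travel time t = 3.73·1000 / 0.46 = 8109 s = 2.252 h.
After decay, C = 55.50 × e^(−kt) = 55.50 × 0.9028 = 50.11 mg/L.
Second outfall: C = (41310·50.11 + 4200·83.00)/45510 = 53.14 mg/L.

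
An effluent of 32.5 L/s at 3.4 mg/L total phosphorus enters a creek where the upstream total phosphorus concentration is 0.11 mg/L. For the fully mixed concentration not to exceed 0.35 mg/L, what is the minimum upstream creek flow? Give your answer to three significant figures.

413 L/s

Set C_mix = 0.35: (Q·0.1100 + 32.50·3.400) / (Q + 32.50) = 0.35
→ Q = 32.50·(3.400 − 0.35)/(0.35 − 0.1100) = 413.0 L/s.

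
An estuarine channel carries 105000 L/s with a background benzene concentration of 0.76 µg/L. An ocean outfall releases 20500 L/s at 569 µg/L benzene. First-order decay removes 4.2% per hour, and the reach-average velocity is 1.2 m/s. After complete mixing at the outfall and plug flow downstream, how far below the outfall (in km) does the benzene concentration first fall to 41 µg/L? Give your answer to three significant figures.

Mass balance: C = (105000·0.7600 + 20500·569.0) / 125500 = 11740000/125500 = 93.58 µg/L.
4.2%/h lost → k = −ln(1 − 0.042) = 0.04291 h⁻¹.
Set 93.58·exp(−k·t) = 41 → t = ln(93.58/41)/k = 69240 s = 19.23 h.
Distance = v·t = 1.2·69240 = 83090 m = 83.09 km.

83.1 km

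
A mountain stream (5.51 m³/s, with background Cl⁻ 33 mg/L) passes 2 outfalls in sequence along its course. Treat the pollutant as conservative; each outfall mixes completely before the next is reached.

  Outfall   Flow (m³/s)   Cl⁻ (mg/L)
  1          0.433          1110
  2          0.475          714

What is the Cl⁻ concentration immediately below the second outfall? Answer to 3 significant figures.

156 mg/L

Outfall 1: combined Q = 5.943 m³/s; C = (5.510·33.00 + 0.4330·1110)/5.943 = 111.5 mg/L.
Outfall 2: combined Q = 6.418 m³/s; C = (5.943·111.5 + 0.4750·714.0)/6.418 = 156.1 mg/L.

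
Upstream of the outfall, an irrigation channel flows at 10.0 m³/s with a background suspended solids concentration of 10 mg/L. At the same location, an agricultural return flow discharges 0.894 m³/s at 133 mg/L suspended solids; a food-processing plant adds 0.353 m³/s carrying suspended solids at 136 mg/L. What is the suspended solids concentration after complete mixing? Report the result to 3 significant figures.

Conservation of mass: C = (10.00·10.00 + 0.8940·133.0 + 0.3530·136.0) / 11.25 = 266.9/11.25 = 23.73 mg/L.

23.7 mg/L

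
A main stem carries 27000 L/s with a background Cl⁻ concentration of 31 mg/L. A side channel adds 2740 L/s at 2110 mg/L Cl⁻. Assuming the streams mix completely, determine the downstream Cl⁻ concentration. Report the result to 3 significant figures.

223 mg/L

Mixed concentration C = ΣQC/ΣQ = (27000·31.00 + 2740·2110) / 29740 = 6618000/29740 = 222.5 mg/L.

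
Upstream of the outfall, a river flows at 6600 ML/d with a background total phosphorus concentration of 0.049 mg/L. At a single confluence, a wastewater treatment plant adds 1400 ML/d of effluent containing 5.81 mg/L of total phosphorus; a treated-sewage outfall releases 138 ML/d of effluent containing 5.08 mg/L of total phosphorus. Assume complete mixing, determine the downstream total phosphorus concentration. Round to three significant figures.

Conservation of mass: C = (6600·0.04900 + 1400·5.810 + 138.0·5.080) / 8138 = 9158/8138 = 1.125 mg/L.

1.13 mg/L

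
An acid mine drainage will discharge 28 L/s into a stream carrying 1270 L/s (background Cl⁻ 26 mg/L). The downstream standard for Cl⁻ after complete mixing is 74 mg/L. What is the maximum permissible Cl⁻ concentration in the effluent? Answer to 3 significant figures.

2250 mg/L

At the limit, (Qr·Cr + Qe·Cₑ)/(Qr + Qe) = 74:
Cₑ = (1298·74 − 1270·26.00) / 28.00 = 2251 mg/L.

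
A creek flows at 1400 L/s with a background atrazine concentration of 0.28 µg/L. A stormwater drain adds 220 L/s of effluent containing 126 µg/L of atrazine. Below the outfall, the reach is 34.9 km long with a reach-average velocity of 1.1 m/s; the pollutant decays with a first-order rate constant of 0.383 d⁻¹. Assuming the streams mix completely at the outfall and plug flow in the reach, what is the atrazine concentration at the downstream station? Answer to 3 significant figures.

Flow-weighted average: C = (1400·0.2800 + 220.0·126.0) / 1620 = 28110/1620 = 17.35 µg/L.
Travel time t = 34.9·1000 / 1.1 = 31730 s = 8.813 h.
Decay over the reach: 17.35·exp(−kt) = 17.35·0.8688 = 15.08 µg/L.

15.1 µg/L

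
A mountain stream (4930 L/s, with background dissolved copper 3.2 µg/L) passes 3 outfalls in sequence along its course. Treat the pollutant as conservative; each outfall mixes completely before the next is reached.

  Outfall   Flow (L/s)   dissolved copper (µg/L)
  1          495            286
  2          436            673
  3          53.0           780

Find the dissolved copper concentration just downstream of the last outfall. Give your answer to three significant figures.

Below outfall 1: Q → 5425 L/s, C = (4930·3.200 + 495.0·286.0)/5425 = 29.00 µg/L.
Below outfall 2: Q → 5861 L/s, C = (5425·29.00 + 436.0·673.0)/5861 = 76.91 µg/L.
Below outfall 3: Q → 5914 L/s, C = (5861·76.91 + 53.00·780.0)/5914 = 83.21 µg/L.

83.2 µg/L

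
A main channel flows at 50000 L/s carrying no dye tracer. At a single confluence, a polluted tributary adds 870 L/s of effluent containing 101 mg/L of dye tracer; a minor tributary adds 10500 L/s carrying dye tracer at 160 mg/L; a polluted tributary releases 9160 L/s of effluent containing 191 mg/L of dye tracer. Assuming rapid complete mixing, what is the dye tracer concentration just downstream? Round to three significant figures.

49.9 mg/L

Mixed concentration C = ΣQC/ΣQ = (50000·0 + 870.0·101.0 + 10500·160.0 + 9160·191.0) / 70530 = 3517000/70530 = 49.87 mg/L.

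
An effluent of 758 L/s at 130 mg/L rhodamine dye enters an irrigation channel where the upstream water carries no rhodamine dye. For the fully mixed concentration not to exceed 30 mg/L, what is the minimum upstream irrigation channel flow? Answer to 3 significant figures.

2530 L/s

Set C_mix = 30: (Q·0 + 758.0·130.0) / (Q + 758.0) = 30
→ Q = 758.0·(130.0 − 30)/(30 − 0) = 2527 L/s.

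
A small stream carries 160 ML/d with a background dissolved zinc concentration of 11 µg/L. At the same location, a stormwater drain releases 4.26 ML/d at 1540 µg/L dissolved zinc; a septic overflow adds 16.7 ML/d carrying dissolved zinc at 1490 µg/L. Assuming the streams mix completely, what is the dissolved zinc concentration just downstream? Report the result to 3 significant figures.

183 µg/L

Flow-weighted average: C = (160.0·11.00 + 4.260·1540 + 16.70·1490) / 181.0 = 33200/181.0 = 183.5 µg/L.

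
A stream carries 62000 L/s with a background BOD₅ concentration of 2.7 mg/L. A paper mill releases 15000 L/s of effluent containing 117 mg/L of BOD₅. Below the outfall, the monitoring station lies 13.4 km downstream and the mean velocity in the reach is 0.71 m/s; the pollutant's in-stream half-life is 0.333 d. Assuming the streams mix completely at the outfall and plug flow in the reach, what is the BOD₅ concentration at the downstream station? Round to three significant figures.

15.8 mg/L

Mass balance: C = (62000·2.700 + 15000·117.0) / 77000 = 1922000/77000 = 24.97 mg/L.
Travel time t = 13.4·1000 / 0.71 = 18870 s = 5.243 h.
Half-life 0.333 d → k = ln 2 / 0.333 = 2.082 d⁻¹.
Applying C = C₀e^(−kt): 24.97 × 0.6346 = 15.84 mg/L.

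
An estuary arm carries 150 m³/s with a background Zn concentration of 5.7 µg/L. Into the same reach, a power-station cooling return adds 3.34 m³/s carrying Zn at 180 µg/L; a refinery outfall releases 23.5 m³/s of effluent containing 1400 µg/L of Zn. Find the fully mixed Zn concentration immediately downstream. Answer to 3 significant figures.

194 µg/L

After mixing, C = (150.0·5.700 + 3.340·180.0 + 23.50·1400) / 176.8 = 34360/176.8 = 194.3 µg/L.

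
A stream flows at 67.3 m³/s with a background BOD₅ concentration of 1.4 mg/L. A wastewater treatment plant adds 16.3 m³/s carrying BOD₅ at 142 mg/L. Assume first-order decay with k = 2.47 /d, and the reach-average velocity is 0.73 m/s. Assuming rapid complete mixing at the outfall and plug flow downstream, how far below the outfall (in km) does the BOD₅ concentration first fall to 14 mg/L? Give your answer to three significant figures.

18.4 km

Mixed concentration C = ΣQC/ΣQ = (67.30·1.400 + 16.30·142.0) / 83.60 = 2409/83.60 = 28.81 mg/L.
Set 28.81·exp(−k·t) = 14 → t = ln(28.81/14)/k = 25250 s = 7.013 h.
Distance = v·t = 0.73·25250 = 18430 m = 18.43 km.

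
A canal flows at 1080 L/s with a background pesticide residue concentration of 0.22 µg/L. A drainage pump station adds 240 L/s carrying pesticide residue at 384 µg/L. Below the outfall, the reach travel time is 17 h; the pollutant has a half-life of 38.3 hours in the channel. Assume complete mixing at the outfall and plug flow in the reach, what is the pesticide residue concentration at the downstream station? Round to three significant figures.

Mass balance: C = (1080·0.2200 + 240.0·384.0) / 1320 = 92400/1320 = 70.00 µg/L.
Half-life 38.3 h → k = ln 2 / 38.3 = 0.01810 h⁻¹ = 0.4343 d⁻¹.
Decay over the reach: 70.00·exp(−kt) = 70.00·0.7352 = 51.46 µg/L.

51.5 µg/L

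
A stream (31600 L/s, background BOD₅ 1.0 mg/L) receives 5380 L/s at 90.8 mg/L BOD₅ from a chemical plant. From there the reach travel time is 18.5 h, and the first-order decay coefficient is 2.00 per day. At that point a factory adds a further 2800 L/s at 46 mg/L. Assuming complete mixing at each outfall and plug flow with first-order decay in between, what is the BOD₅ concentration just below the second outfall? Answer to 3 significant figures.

6.04 mg/L

Mass balance: C = (31600·1.000 + 5380·90.80) / 36980 = 520100/36980 = 14.06 mg/L; combined flow 36980 L/s.
Decay over the reach: 14.06·exp(−kt) = 14.06·0.2140 = 3.010 mg/L.
At the second outfall, C = (36980·3.010 + 2800·46.00) / (36980 + 2800) = 6.036 mg/L.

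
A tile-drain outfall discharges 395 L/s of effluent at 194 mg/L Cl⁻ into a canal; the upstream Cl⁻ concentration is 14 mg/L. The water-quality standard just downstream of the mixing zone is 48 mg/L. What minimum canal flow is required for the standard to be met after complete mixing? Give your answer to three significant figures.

1700 L/s

Set C_mix = 48: (Q·14.00 + 395.0·194.0) / (Q + 395.0) = 48
→ Q = 395.0·(194.0 − 48)/(48 − 14.00) = 1696 L/s.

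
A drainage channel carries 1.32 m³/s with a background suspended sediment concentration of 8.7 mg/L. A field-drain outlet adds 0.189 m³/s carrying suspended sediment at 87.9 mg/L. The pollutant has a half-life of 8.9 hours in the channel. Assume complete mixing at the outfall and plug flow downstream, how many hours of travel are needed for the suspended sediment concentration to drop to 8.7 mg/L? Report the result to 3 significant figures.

9.77 h

After mixing, C = (1.320·8.700 + 0.1890·87.90) / 1.509 = 28.10/1.509 = 18.62 mg/L.
Half-life 8.9 h → k = ln 2 / 8.9 = 0.07788 h⁻¹ = 1.869 d⁻¹.
18.62·exp(−k·t) = 8.7 → t = ln(18.62/8.7)/k = 35170 s = 9.770 h.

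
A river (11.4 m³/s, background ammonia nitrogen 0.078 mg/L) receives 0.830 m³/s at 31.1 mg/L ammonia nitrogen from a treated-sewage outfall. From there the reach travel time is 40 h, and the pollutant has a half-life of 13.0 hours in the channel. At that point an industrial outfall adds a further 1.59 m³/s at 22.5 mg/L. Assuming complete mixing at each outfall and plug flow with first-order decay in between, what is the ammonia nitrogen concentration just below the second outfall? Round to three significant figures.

Mass balance: C = (11.40·0.07800 + 0.8300·31.10) / 12.23 = 26.70/12.23 = 2.183 mg/L; combined flow 12.23 m³/s.
Half-life 13.0 h → k = ln 2 / 13.0 = 0.05332 h⁻¹ = 1.280 d⁻¹.
After decay, C = 2.183 × e^(−kt) = 2.183 × 0.1185 = 0.2587 mg/L.
At the second outfall, C = (12.23·0.2587 + 1.590·22.50) / (12.23 + 1.590) = 2.818 mg/L.

2.82 mg/L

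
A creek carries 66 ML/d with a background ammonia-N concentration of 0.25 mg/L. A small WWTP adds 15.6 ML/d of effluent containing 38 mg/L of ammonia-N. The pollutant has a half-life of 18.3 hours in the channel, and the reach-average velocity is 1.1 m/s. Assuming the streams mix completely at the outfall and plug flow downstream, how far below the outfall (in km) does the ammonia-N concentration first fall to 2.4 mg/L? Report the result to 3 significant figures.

119 km

Conservation of mass: C = (66.00·0.2500 + 15.60·38.00) / 81.60 = 609.3/81.60 = 7.467 mg/L.
Half-life 18.3 h → k = ln 2 / 18.3 = 0.03788 h⁻¹ = 0.9090 d⁻¹.
Set 7.467·exp(−k·t) = 2.4 → t = ln(7.467/2.4)/k = 107900 s = 29.97 h.
Distance = v·t = 1.1·107900 = 118700 m = 118.7 km.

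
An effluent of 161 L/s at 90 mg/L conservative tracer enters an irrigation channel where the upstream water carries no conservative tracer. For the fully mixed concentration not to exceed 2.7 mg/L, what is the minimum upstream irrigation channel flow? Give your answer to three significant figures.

5210 L/s

Set C_mix = 2.7: (Q·0 + 161.0·90.00) / (Q + 161.0) = 2.7
→ Q = 161.0·(90.00 − 2.7)/(2.7 − 0) = 5206 L/s.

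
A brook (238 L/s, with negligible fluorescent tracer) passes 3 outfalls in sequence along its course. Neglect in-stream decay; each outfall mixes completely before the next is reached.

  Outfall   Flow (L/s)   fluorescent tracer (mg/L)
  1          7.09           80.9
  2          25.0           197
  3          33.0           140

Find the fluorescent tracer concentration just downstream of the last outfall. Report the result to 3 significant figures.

After outfall 1: Q = 238.0 + 7.090 = 245.1 L/s; C = (238.0·0 + 7.090·80.90)/245.1 = 2.340 mg/L.
After outfall 2: Q = 245.1 + 25.00 = 270.1 L/s; C = (245.1·2.340 + 25.00·197.0)/270.1 = 20.36 mg/L.
After outfall 3: Q = 270.1 + 33.00 = 303.1 L/s; C = (270.1·20.36 + 33.00·140.0)/303.1 = 33.38 mg/L.

33.4 mg/L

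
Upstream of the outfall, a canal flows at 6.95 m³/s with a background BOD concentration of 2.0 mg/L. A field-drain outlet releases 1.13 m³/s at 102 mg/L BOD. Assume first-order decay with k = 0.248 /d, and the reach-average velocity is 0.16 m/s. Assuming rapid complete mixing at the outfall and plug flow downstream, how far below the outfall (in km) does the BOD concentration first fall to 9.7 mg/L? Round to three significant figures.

Mixed concentration C = ΣQC/ΣQ = (6.950·2.000 + 1.130·102.0) / 8.080 = 129.2/8.080 = 15.99 mg/L.
Set 15.99·exp(−k·t) = 9.7 → t = ln(15.99/9.7)/k = 174000 s = 48.34 h.
Distance = v·t = 0.16·174000 = 27850 m = 27.85 km.

27.8 km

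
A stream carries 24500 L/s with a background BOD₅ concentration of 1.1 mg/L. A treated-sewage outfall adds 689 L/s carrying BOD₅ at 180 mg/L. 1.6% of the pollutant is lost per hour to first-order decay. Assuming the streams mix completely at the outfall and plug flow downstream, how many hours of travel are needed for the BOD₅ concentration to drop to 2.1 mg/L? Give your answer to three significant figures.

65.0 h

Conservation of mass: C = (24500·1.100 + 689.0·180.0) / 25190 = 151000/25190 = 5.993 mg/L.
1.6%/h lost → k = −ln(1 − 0.016) = 0.01613 h⁻¹.
5.993·exp(−k·t) = 2.1 → t = ln(5.993/2.1)/k = 234100 s = 65.02 h.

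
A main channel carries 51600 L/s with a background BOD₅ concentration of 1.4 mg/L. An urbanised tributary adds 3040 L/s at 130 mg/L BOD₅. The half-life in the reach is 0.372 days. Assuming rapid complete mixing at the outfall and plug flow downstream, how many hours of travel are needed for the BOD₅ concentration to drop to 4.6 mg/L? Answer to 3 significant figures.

7.99 h

Mass balance: C = (51600·1.400 + 3040·130.0) / 54640 = 467400/54640 = 8.555 mg/L.
Half-life 0.372 d → k = ln 2 / 0.372 = 1.863 d⁻¹.
8.555·exp(−k·t) = 4.6 → t = ln(8.555/4.6)/k = 28770 s = 7.992 h.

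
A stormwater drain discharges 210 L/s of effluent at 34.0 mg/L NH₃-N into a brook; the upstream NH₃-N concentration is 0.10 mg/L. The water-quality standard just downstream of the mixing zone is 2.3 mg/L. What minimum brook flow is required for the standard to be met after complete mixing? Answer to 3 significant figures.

Set C_mix = 2.3: (Q·0.1000 + 210.0·34.00) / (Q + 210.0) = 2.3
→ Q = 210.0·(34.00 − 2.3)/(2.3 − 0.1000) = 3026 L/s.

3030 L/s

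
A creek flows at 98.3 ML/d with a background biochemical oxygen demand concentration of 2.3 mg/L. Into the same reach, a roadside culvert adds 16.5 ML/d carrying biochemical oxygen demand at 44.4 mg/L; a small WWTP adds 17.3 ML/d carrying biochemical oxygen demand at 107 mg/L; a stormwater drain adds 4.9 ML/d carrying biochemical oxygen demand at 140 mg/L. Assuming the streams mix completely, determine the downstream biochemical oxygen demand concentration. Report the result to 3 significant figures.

Conservation of mass: C = (98.30·2.300 + 16.50·44.40 + 17.30·107.0 + 4.900·140.0) / 137.0 = 3496/137.0 = 25.52 mg/L.

25.5 mg/L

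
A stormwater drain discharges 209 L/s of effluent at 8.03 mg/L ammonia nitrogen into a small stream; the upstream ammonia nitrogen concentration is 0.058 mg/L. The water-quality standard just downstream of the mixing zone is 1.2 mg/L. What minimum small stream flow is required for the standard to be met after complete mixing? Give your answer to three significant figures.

1250 L/s

Set C_mix = 1.2: (Q·0.05800 + 209.0·8.030) / (Q + 209.0) = 1.2
→ Q = 209.0·(8.030 − 1.2)/(1.2 − 0.05800) = 1250 L/s.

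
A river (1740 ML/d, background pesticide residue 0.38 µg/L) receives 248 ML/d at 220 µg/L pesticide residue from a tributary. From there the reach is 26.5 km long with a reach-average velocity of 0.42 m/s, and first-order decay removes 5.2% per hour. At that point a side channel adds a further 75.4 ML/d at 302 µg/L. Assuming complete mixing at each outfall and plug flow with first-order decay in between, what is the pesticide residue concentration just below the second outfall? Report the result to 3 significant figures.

21.5 µg/L

After mixing, C = (1740·0.3800 + 248.0·220.0) / 1988 = 55220/1988 = 27.78 µg/L; combined flow 1988 ML/d.
Travel time t = 26.5·1000 / 0.42 = 63100 s = 17.53 h.
5.2%/h lost → k = −ln(1 − 0.052) = 0.05340 h⁻¹.
First-order decay: C = 27.78·exp(−k·t) = 27.78·0.3922 = 10.89 µg/L.
Second outfall: C = (1988·10.89 + 75.40·302.0)/2063 = 21.53 µg/L.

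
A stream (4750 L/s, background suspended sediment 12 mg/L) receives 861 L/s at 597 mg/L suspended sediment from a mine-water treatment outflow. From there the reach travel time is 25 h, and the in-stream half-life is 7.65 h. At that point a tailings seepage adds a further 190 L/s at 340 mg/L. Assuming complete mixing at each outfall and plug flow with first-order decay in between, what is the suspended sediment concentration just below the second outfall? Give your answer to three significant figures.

21.4 mg/L

Flow-weighted average: C = (4750·12.00 + 861.0·597.0) / 5611 = 571000/5611 = 101.8 mg/L; combined flow 5611 L/s.
Half-life 7.65 h → k = ln 2 / 7.65 = 0.09061 h⁻¹ = 2.175 d⁻¹.
Decay over the reach: 101.8·exp(−kt) = 101.8·0.1038 = 10.56 mg/L.
Second outfall: C = (5611·10.56 + 190.0·340.0)/5801 = 21.35 mg/L.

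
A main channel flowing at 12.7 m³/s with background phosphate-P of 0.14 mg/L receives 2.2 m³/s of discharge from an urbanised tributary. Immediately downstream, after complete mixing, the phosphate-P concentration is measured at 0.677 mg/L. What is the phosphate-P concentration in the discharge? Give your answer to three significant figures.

3.78 mg/L

Mass balance: 12.70·0.1400 + 2.200·Cₑ = 14.90·0.6770
→ Cₑ = (14.90·0.6770 − 12.70·0.1400) / 2.200 = 3.777 mg/L.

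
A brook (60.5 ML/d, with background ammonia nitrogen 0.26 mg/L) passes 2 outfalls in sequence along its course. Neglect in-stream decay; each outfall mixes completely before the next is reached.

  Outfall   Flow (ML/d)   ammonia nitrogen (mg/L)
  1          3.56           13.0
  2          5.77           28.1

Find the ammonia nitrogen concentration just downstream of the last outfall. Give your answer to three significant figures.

Outfall 1: combined Q = 64.06 ML/d; C = (60.50·0.2600 + 3.560·13.00)/64.06 = 0.9680 mg/L.
Outfall 2: combined Q = 69.83 ML/d; C = (64.06·0.9680 + 5.770·28.10)/69.83 = 3.210 mg/L.

3.21 mg/L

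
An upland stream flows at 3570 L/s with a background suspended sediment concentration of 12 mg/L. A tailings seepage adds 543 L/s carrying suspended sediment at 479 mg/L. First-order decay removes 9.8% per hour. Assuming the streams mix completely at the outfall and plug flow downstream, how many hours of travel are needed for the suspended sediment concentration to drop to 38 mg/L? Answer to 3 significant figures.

6.42 h

After mixing, C = (3570·12.00 + 543.0·479.0) / 4113 = 302900/4113 = 73.65 mg/L.
9.8%/h lost → k = −ln(1 − 0.098) = 0.1031 h⁻¹.
73.65·exp(−k·t) = 38 → t = ln(73.65/38)/k = 23100 s = 6.416 h.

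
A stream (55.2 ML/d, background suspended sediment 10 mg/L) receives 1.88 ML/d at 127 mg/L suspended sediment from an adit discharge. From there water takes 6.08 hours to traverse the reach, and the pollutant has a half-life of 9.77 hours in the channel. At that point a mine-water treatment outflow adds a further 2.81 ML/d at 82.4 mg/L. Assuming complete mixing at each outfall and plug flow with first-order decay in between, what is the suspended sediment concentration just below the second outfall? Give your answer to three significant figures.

Mixed concentration C = ΣQC/ΣQ = (55.20·10.00 + 1.880·127.0) / 57.08 = 790.8/57.08 = 13.85 mg/L; combined flow 57.08 ML/d.
Half-life 9.77 h → k = ln 2 / 9.77 = 0.07095 h⁻¹ = 1.703 d⁻¹.
First-order decay: C = 13.85·exp(−k·t) = 13.85·0.6496 = 9.000 mg/L.
At the second outfall, C = (57.08·9.000 + 2.810·82.40) / (57.08 + 2.810) = 12.44 mg/L.

12.4 mg/L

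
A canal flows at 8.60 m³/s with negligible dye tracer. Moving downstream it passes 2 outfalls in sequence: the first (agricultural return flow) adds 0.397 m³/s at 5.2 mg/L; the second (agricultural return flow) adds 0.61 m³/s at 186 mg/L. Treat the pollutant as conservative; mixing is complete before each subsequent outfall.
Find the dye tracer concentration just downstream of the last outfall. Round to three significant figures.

Outfall 1: combined Q = 8.997 m³/s; C = (8.600·0 + 0.3970·5.200)/8.997 = 0.2295 mg/L.
Outfall 2: combined Q = 9.607 m³/s; C = (8.997·0.2295 + 0.6100·186.0)/9.607 = 12.03 mg/L.

12.0 mg/L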